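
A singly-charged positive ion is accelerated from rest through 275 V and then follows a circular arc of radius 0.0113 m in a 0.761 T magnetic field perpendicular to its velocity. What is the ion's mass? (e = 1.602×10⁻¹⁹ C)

Combine |q|V = ½mv² and r = mv/(|q|B): eliminate v to get m = qB²r²/(2V).
m = (1.602×10⁻¹⁹)(0.761)²(0.0113)²/(2·275) ≈ 2.15×10⁻²⁶ kg.

m ≈ 2.15×10⁻²⁶ kg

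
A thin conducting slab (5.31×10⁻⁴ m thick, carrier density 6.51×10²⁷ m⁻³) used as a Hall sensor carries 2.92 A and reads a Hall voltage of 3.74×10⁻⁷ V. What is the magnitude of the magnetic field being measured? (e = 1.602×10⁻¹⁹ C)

From V_H = IB/(n e t), B = V_H n e t / I.
B = (3.74×10⁻⁷)(6.51×10²⁷)(1.602×10⁻¹⁹)(5.31×10⁻⁴)/2.92 ≈ 0.0709 T.

B ≈ 0.0709 T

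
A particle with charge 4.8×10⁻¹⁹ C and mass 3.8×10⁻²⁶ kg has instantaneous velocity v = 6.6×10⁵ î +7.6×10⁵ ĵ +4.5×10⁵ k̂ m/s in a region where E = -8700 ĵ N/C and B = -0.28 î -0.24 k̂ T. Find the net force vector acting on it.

v×B = (-1.82×10⁵, 3.24×10⁴, 2.13×10⁵) N/C.
E + v×B = (-1.82×10⁵, 2.37×10⁴, 2.13×10⁵) N/C.
F = q(E + v×B) = (4.8×10⁻¹⁹ C)·(-1.82×10⁵, 2.37×10⁴, 2.13×10⁵) = (-8.76×10⁻¹⁴, 1.14×10⁻¹⁴, 1.02×10⁻¹³) N.

F ≈ (-8.76×10⁻¹⁴, 1.14×10⁻¹⁴, 1.02×10⁻¹³) N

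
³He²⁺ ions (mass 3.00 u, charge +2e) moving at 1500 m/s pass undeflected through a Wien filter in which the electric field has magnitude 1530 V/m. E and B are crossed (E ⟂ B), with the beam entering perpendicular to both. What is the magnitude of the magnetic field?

Balance of forces in the selector: qE = qvB ⇒ B = E/v.
B = 1530/1500 = 1.02 T.

B = 1.02 T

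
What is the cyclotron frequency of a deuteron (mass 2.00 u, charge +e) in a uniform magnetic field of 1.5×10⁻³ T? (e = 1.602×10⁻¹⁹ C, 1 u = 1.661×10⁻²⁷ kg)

f = |q|B/(2πm).
f = (1.602×10⁻¹⁹)(1.5×10⁻³)/(2π·3.322×10⁻²⁷) ≈ 1.2×10⁴ Hz.

f ≈ 1.2×10⁴ Hz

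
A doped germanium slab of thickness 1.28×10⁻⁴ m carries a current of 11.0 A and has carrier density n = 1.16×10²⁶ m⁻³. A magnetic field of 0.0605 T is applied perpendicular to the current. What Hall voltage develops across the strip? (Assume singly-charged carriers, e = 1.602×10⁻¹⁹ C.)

V_H ≈ 2.80×10⁻⁴ V

V_H = IB/(n e t).
V_H = (11.0)(0.0605)/((1.16×10²⁶)(1.602×10⁻¹⁹)(1.28×10⁻⁴)) ≈ 2.80×10⁻⁴ V.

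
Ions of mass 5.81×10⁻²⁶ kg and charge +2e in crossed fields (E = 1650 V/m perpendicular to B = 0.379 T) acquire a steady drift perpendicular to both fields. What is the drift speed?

v_d ≈ 4350 m/s

In crossed fields the guiding centre drifts at v_d = |E×B|/B² = E/B, independent of charge and mass.
v_d = 1650/0.379 = 4350 m/s.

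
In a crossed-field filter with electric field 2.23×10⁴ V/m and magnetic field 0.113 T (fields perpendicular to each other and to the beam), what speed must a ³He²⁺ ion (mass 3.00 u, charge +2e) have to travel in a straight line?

v = 1.97×10⁵ m/s

For undeflected motion the electric and magnetic forces balance: qE = qvB.
v = E/B = 2.23×10⁴/0.113 = 1.97×10⁵ m/s.
The result is independent of the particle's charge and mass.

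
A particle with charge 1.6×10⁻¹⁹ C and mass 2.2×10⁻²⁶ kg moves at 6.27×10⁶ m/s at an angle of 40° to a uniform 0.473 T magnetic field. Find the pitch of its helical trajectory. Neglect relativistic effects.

v∥ = v cosθ = 6.27×10⁶·cos40° ≈ 4.803×10⁶ m/s.
T = 2πm/(|q|B) = 2π(2.2×10⁻²⁶)/((1.6×10⁻¹⁹)(0.473)) ≈ 1.827×10⁻⁶ s.
pitch = v∥ T = (4.803×10⁶)(1.827×10⁻⁶) ≈ 8.77 m.

p ≈ 8.77 m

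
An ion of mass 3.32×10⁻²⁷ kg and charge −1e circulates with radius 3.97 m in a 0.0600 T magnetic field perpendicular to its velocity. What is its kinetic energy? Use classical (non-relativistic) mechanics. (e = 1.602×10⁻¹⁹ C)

v = |q|Br/m, then KE = ½mv² = (qBr)²/(2m).
v = (1.602×10⁻¹⁹)(0.0600)(3.97)/3.32×10⁻²⁷ ≈ 1.149×10⁷ m/s.
KE = ½(3.32×10⁻²⁷)(1.149×10⁷)² ≈ 2.19×10⁻¹³ J = 1.37×10⁶ eV.

KE ≈ 1.37×10⁶ eV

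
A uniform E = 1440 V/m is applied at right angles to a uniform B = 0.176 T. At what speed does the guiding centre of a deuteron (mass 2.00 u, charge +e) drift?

v_d ≈ 8180 m/s

The steady drift has the magnetic force balancing the electric force, so v_d = E/B.
v_d = 1440/0.176 = 8180 m/s.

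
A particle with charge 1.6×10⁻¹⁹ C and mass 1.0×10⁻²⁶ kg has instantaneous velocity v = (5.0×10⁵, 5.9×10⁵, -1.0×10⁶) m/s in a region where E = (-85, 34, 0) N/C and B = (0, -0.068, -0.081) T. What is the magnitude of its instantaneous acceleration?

v×B = (-1.16×10⁵, 4.05×10⁴, -3.40×10⁴) N/C.
E + v×B = (-1.16×10⁵, 4.05×10⁴, -3.40×10⁴) N/C.
F = q(E + v×B) = (1.6×10⁻¹⁹ C)·(-1.16×10⁵, 4.05×10⁴, -3.40×10⁴) = (-1.85×10⁻¹⁴, 6.49×10⁻¹⁵, -5.44×10⁻¹⁵) N.
|a| = |F|/m = 2.038×10⁻¹⁴/1.0×10⁻²⁶ ≈ 2.04×10¹² m/s².

|a| ≈ 2.04×10¹² m/s²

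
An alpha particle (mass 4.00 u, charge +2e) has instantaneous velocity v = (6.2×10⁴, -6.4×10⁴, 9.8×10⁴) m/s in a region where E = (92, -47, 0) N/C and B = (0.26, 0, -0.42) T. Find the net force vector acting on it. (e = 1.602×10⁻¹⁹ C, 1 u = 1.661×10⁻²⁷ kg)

v×B = (2.69×10⁴, 5.15×10⁴, 1.66×10⁴) N/C.
E + v×B = (2.70×10⁴, 5.15×10⁴, 1.66×10⁴) N/C.
F = q(E + v×B) = (3.204×10⁻¹⁹ C)·(2.70×10⁴, 5.15×10⁴, 1.66×10⁴) = (8.64×10⁻¹⁵, 1.65×10⁻¹⁴, 5.33×10⁻¹⁵) N.

F ≈ (8.64×10⁻¹⁵, 1.65×10⁻¹⁴, 5.33×10⁻¹⁵) N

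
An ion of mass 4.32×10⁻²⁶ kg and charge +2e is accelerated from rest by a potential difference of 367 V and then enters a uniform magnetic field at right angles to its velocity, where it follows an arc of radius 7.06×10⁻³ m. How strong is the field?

v = √(2|q|V/m) = √(2·3.204×10⁻¹⁹·367/4.32×10⁻²⁶) ≈ 7.378×10⁴ m/s.
B = mv/(|q|r) = (4.32×10⁻²⁶)(7.378×10⁴)/((3.204×10⁻¹⁹)(7.06×10⁻³)) ≈ 1.41 T.

B ≈ 1.41 T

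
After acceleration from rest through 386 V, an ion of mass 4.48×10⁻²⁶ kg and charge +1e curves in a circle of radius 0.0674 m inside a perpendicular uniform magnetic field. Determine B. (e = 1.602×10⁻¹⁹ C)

v = √(2|q|V/m) = √(2·1.602×10⁻¹⁹·386/4.48×10⁻²⁶) ≈ 5.254×10⁴ m/s.
B = mv/(|q|r) = (4.48×10⁻²⁶)(5.254×10⁴)/((1.602×10⁻¹⁹)(0.0674)) ≈ 0.218 T.

B ≈ 0.218 T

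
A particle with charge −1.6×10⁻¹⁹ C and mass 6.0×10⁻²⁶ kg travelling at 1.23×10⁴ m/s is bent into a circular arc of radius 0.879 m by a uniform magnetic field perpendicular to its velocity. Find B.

B ≈ 5.25×10⁻³ T

From |q|vB = mv²/r, B = mv/(|q|r).
B = (6.0×10⁻²⁶)(1.23×10⁴)/((1.6×10⁻¹⁹)(0.879)) ≈ 5.25×10⁻³ T.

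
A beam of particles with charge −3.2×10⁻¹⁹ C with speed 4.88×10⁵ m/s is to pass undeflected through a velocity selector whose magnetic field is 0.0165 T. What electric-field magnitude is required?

E = 8050 V/m

For straight-line motion qE = qvB, so E = vB.
E = 4.88×10⁵ × 0.0165 = 8050 V/m.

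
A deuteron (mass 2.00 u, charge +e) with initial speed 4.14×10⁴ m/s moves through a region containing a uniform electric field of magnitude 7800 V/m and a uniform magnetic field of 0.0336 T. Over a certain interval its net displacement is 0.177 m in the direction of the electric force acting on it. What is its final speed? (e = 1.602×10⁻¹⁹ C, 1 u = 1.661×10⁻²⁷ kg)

v_f ≈ 3.67×10⁵ m/s

B does no work; ΔKE = |q|E d.
½mv_f² = ½mv₀² + |q|Ed = ½(3.322×10⁻²⁷)(4.14×10⁴)² + (1.602×10⁻¹⁹)(7800)(0.177) ≈ 2.847×10⁻¹⁸ J + 2.212×10⁻¹⁶ J ≈ 2.240×10⁻¹⁶ J.
v_f = √(2·2.240×10⁻¹⁶/3.322×10⁻²⁷) ≈ 3.67×10⁵ m/s.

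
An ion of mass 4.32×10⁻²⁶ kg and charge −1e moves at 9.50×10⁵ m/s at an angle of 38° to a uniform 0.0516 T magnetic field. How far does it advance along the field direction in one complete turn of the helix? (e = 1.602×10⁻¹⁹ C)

p ≈ 24.6 m

v∥ = v cosθ = 9.50×10⁵·cos38° ≈ 7.486×10⁵ m/s.
T = 2πm/(|q|B) = 2π(4.32×10⁻²⁶)/((1.602×10⁻¹⁹)(0.0516)) ≈ 3.284×10⁻⁵ s.
pitch = v∥ T = (7.486×10⁵)(3.284×10⁻⁵) ≈ 24.6 m.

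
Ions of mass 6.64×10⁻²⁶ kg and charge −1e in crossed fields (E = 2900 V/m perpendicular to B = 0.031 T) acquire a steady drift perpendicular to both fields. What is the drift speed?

The steady drift has the magnetic force balancing the electric force, so v_d = E/B.
v_d = 2900/0.031 = 9.4×10⁴ m/s.

v_d ≈ 9.4×10⁴ m/s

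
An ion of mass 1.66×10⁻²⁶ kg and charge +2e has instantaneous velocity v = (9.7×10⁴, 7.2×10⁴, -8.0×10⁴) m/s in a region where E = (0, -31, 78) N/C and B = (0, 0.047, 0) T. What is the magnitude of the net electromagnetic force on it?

|F| ≈ 1.91×10⁻¹⁵ N

v×B = (3760, 0, 4560) N/C.
E + v×B = (3760, -31.0, 4640) N/C.
F = q(E + v×B) = (3.204×10⁻¹⁹ C)·(3760, -31.0, 4640) = (1.20×10⁻¹⁵, -9.93×10⁻¹⁸, 1.49×10⁻¹⁵) N.
|F| = 1.91×10⁻¹⁵ N.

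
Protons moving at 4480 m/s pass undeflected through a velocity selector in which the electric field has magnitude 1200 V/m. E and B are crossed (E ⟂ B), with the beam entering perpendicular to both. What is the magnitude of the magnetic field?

Balance of forces in the selector: qE = qvB ⇒ B = E/v.
B = 1200/4480 = 0.268 T.

B = 0.268 T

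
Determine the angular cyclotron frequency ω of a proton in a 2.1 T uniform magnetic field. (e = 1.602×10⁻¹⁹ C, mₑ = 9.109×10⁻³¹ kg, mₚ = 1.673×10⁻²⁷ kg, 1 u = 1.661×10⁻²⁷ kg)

ω ≈ 2.0×10⁸ rad/s

ω = |q|B/m.
ω = (1.602×10⁻¹⁹)(2.1)/1.673×10⁻²⁷ ≈ 2.0×10⁸ rad/s.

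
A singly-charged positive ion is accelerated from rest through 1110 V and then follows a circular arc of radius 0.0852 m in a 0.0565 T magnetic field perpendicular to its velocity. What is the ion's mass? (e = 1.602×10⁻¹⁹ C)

m ≈ 1.67×10⁻²⁷ kg

Combine |q|V = ½mv² and r = mv/(|q|B): eliminate v to get m = qB²r²/(2V).
m = (1.602×10⁻¹⁹)(0.0565)²(0.0852)²/(2·1110) ≈ 1.67×10⁻²⁷ kg.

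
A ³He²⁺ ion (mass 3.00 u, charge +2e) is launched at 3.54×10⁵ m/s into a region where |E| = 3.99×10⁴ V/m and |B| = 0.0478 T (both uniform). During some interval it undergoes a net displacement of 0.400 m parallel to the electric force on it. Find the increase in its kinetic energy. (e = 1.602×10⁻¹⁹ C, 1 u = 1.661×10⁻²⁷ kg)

The magnetic force is always ⟂ v and does no work; only the electric force changes KE.
ΔKE = F_E · d = |q|E d = (3.204×10⁻¹⁹)(3.99×10⁴)(0.400) ≈ 5.11×10⁻¹⁵ J.

ΔKE ≈ 5.11×10⁻¹⁵ J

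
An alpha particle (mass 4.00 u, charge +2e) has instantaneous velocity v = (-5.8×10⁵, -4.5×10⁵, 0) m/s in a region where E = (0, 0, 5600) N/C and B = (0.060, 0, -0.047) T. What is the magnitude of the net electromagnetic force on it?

v×B = (2.12×10⁴, -2.73×10⁴, 2.70×10⁴) N/C.
E + v×B = (2.12×10⁴, -2.73×10⁴, 3.26×10⁴) N/C.
F = q(E + v×B) = (3.204×10⁻¹⁹ C)·(2.12×10⁴, -2.73×10⁴, 3.26×10⁴) = (6.78×10⁻¹⁵, -8.73×10⁻¹⁵, 1.04×10⁻¹⁴) N.
|F| = 1.52×10⁻¹⁴ N.

|F| ≈ 1.52×10⁻¹⁴ N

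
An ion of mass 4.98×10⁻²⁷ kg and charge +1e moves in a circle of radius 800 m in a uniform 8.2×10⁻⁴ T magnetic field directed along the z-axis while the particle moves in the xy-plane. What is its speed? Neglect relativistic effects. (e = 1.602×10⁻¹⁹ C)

v ≈ 2.1×10⁷ m/s

From |q|vB = mv²/r, v = |q|Br/m.
v = (1.602×10⁻¹⁹)(8.2×10⁻⁴)(800)/4.98×10⁻²⁷ ≈ 2.1×10⁷ m/s.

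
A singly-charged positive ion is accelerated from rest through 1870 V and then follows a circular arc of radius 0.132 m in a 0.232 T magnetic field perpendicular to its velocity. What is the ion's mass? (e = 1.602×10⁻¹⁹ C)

m ≈ 4.02×10⁻²⁶ kg

Combine |q|V = ½mv² and r = mv/(|q|B): eliminate v to get m = qB²r²/(2V).
m = (1.602×10⁻¹⁹)(0.232)²(0.132)²/(2·1870) ≈ 4.02×10⁻²⁶ kg.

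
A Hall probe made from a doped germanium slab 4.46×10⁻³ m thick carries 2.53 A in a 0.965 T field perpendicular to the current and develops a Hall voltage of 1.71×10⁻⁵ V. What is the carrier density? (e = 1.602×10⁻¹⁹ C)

n ≈ 2.00×10²⁶ m⁻³

From V_H = IB/(n e t), n = IB/(V_H e t).
n = (2.53)(0.965)/((1.71×10⁻⁵)(1.602×10⁻¹⁹)(4.46×10⁻³)) ≈ 2.00×10²⁶ m⁻³.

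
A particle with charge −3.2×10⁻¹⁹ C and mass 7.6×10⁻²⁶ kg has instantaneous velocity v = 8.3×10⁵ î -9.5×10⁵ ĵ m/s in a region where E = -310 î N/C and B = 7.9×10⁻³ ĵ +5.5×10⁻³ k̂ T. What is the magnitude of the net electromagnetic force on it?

|F| ≈ 3.11×10⁻¹⁵ N

v×B = (-5220, -4560, 6560) N/C.
E + v×B = (-5540, -4560, 6560) N/C.
F = q(E + v×B) = (−3.2×10⁻¹⁹ C)·(-5540, -4560, 6560) = (1.77×10⁻¹⁵, 1.46×10⁻¹⁵, -2.10×10⁻¹⁵) N.
|F| = 3.11×10⁻¹⁵ N.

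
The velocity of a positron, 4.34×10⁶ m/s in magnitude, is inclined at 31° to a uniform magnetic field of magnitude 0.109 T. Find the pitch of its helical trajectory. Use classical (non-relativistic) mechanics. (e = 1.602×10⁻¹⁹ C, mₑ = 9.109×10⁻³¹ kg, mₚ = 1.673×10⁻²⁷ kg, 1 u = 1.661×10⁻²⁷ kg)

p ≈ 1.22×10⁻³ m

v∥ = v cosθ = 4.34×10⁶·cos31° ≈ 3.720×10⁶ m/s.
T = 2πm/(|q|B) = 2π(9.109×10⁻³¹)/((1.602×10⁻¹⁹)(0.109)) ≈ 3.278×10⁻¹⁰ s.
pitch = v∥ T = (3.720×10⁶)(3.278×10⁻¹⁰) ≈ 1.22×10⁻³ m.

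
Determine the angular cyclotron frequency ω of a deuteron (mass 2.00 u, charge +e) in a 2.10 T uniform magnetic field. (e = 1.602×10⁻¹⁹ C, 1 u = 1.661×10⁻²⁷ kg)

ω = |q|B/m.
ω = (1.602×10⁻¹⁹)(2.10)/3.322×10⁻²⁷ ≈ 1.01×10⁸ rad/s.

ω ≈ 1.01×10⁸ rad/s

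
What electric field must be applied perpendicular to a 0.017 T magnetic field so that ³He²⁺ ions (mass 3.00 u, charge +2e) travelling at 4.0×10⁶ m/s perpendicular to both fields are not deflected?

For straight-line motion qE = qvB, so E = vB.
E = 4.0×10⁶ × 0.017 = 6.8×10⁴ V/m.

E = 6.8×10⁴ V/m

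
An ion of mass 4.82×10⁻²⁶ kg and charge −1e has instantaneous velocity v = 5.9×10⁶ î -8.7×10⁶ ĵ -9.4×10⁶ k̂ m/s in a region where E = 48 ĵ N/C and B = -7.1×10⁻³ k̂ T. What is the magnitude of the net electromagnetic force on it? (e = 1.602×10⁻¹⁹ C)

v×B = (6.18×10⁴, 4.19×10⁴, 0) N/C.
E + v×B = (6.18×10⁴, 4.19×10⁴, 0) N/C.
F = q(E + v×B) = (−1.602×10⁻¹⁹ C)·(6.18×10⁴, 4.19×10⁴, 0) = (-9.90×10⁻¹⁵, -6.72×10⁻¹⁵, 0) N.
|F| = 1.20×10⁻¹⁴ N.

|F| ≈ 1.20×10⁻¹⁴ N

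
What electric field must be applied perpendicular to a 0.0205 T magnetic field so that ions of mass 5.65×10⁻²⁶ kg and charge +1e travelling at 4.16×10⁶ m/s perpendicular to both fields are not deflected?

E = 8.53×10⁴ V/m

For straight-line motion qE = qvB, so E = vB.
E = 4.16×10⁶ × 0.0205 = 8.53×10⁴ V/m.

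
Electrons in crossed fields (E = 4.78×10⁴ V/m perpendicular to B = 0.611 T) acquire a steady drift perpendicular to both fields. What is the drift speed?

v_d ≈ 7.82×10⁴ m/s

In crossed fields the guiding centre drifts at v_d = |E×B|/B² = E/B, independent of charge and mass.
v_d = 4.78×10⁴/0.611 = 7.82×10⁴ m/s.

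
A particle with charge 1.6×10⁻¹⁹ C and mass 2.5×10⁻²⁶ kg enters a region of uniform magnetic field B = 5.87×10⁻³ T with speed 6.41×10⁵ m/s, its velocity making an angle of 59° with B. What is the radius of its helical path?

r ≈ 14.6 m

v⊥ = v sinθ = 6.41×10⁵·sin59° ≈ 5.494×10⁵ m/s.
r = m v⊥/(|q|B) = (2.5×10⁻²⁶)(5.494×10⁵)/((1.6×10⁻¹⁹)(5.87×10⁻³)) ≈ 14.6 m.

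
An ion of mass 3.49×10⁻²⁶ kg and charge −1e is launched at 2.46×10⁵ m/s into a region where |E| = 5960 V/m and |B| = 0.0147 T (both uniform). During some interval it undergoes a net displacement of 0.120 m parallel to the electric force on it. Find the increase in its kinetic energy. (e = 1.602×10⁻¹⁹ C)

The magnetic force is always ⟂ v and does no work; only the electric force changes KE.
ΔKE = F_E · d = |q|E d = (1.602×10⁻¹⁹)(5960)(0.120) ≈ 1.15×10⁻¹⁶ J.

ΔKE ≈ 1.15×10⁻¹⁶ J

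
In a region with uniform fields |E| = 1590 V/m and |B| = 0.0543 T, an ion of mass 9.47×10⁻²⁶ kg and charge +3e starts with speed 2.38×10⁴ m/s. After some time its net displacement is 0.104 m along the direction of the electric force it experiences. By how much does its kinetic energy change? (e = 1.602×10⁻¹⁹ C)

The magnetic force is always ⟂ v and does no work; only the electric force changes KE.
ΔKE = F_E · d = |q|E d = (4.806×10⁻¹⁹)(1590)(0.104) ≈ 7.95×10⁻¹⁷ J.

ΔKE ≈ 7.95×10⁻¹⁷ J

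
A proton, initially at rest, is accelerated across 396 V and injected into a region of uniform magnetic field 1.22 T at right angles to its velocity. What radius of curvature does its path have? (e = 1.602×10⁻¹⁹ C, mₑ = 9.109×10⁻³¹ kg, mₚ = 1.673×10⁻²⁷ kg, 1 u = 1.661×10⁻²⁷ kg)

Acceleration: |q|V = ½mv² ⇒ v = √(2|q|V/m) = √(2·1.602×10⁻¹⁹·396/1.673×10⁻²⁷) ≈ 2.754×10⁵ m/s.
In the field: r = mv/(|q|B) = (1.673×10⁻²⁷)(2.754×10⁵)/((1.602×10⁻¹⁹)(1.22)) ≈ 2.36×10⁻³ m.

r ≈ 2.36×10⁻³ m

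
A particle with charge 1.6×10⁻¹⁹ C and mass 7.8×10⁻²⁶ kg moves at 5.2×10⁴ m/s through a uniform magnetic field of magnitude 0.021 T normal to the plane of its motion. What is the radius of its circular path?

The magnetic force provides the centripetal force: |q|vB = mv²/r.
r = mv/(|q|B) = (7.8×10⁻²⁶)(5.2×10⁴)/((1.6×10⁻¹⁹)(0.021)) ≈ 1.2 m.

r ≈ 1.2 m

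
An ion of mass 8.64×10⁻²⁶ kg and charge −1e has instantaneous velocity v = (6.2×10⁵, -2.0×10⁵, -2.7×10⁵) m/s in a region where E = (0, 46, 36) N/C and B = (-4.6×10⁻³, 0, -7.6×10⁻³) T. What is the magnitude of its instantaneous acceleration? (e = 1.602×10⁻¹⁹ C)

|a| ≈ 1.16×10¹⁰ m/s²

v×B = (1520, 5950, -920) N/C.
E + v×B = (1520, 6000, -884) N/C.
F = q(E + v×B) = (−1.602×10⁻¹⁹ C)·(1520, 6000, -884) = (-2.44×10⁻¹⁶, -9.61×10⁻¹⁶, 1.42×10⁻¹⁶) N.
|a| = |F|/m = 1.002×10⁻¹⁵/8.64×10⁻²⁶ ≈ 1.16×10¹⁰ m/s².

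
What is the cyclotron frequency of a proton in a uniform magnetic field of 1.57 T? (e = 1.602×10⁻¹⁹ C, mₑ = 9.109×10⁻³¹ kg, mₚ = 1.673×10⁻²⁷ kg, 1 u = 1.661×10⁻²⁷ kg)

f ≈ 2.39×10⁷ Hz

f = |q|B/(2πm).
f = (1.602×10⁻¹⁹)(1.57)/(2π·1.673×10⁻²⁷) ≈ 2.39×10⁷ Hz.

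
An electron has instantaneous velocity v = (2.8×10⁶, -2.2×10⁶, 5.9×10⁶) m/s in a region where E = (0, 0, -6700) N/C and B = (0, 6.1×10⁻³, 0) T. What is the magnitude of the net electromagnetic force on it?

|F| ≈ 6.00×10⁻¹⁵ N

v×B = (-3.60×10⁴, 0, 1.71×10⁴) N/C.
E + v×B = (-3.60×10⁴, 0, 1.04×10⁴) N/C.
F = q(E + v×B) = (−1.602×10⁻¹⁹ C)·(-3.60×10⁴, 0, 1.04×10⁴) = (5.77×10⁻¹⁵, 0, -1.66×10⁻¹⁵) N.
|F| = 6.00×10⁻¹⁵ N.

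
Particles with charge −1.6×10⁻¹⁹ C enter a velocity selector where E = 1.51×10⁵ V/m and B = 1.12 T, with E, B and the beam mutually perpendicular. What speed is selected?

v = 1.35×10⁵ m/s

Zero net Lorentz force requires |qE| = |q v×B|, i.e. E = vB.
v = E/B = 1.51×10⁵/1.12 = 1.35×10⁵ m/s.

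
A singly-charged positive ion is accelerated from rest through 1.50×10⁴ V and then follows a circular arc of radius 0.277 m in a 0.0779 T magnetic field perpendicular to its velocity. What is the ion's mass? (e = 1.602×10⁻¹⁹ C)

m ≈ 2.49×10⁻²⁷ kg

Combine |q|V = ½mv² and r = mv/(|q|B): eliminate v to get m = qB²r²/(2V).
m = (1.602×10⁻¹⁹)(0.0779)²(0.277)²/(2·1.50×10⁴) ≈ 2.49×10⁻²⁷ kg.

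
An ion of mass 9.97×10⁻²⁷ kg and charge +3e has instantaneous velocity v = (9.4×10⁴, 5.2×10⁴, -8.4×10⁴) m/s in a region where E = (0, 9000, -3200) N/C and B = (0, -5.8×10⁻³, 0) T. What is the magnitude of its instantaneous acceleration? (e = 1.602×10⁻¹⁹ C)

v×B = (-487, 0, -545) N/C.
E + v×B = (-487, 9000, -3750) N/C.
F = q(E + v×B) = (4.806×10⁻¹⁹ C)·(-487, 9000, -3750) = (-2.34×10⁻¹⁶, 4.33×10⁻¹⁵, -1.80×10⁻¹⁵) N.
|a| = |F|/m = 4.691×10⁻¹⁵/9.97×10⁻²⁷ ≈ 4.70×10¹¹ m/s².

|a| ≈ 4.70×10¹¹ m/s²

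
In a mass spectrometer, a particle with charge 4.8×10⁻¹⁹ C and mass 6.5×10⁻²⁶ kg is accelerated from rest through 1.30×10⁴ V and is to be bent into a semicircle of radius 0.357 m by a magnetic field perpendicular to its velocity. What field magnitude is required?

v = √(2|q|V/m) = √(2·4.8×10⁻¹⁹·1.30×10⁴/6.5×10⁻²⁶) ≈ 4.382×10⁵ m/s.
B = mv/(|q|r) = (6.5×10⁻²⁶)(4.382×10⁵)/((4.8×10⁻¹⁹)(0.357)) ≈ 0.166 T.

B ≈ 0.166 T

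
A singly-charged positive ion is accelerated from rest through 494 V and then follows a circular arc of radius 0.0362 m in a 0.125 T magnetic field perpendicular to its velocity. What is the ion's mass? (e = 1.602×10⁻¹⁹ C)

m ≈ 3.32×10⁻²⁷ kg

Combine |q|V = ½mv² and r = mv/(|q|B): eliminate v to get m = qB²r²/(2V).
m = (1.602×10⁻¹⁹)(0.125)²(0.0362)²/(2·494) ≈ 3.32×10⁻²⁷ kg.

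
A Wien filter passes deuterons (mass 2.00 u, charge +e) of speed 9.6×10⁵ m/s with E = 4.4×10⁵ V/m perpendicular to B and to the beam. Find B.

Balance of forces in the selector: qE = qvB ⇒ B = E/v.
B = 4.4×10⁵/9.6×10⁵ = 0.46 T.

B = 0.46 T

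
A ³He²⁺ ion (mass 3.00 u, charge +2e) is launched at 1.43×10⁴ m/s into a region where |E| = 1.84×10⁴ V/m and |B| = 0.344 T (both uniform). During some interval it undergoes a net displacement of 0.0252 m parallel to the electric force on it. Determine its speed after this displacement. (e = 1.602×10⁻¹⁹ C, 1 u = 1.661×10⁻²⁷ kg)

v_f ≈ 2.45×10⁵ m/s

B does no work; ΔKE = |q|E d.
½mv_f² = ½mv₀² + |q|Ed = ½(4.983×10⁻²⁷)(1.43×10⁴)² + (3.204×10⁻¹⁹)(1.84×10⁴)(0.0252) ≈ 5.095×10⁻¹⁹ J + 1.486×10⁻¹⁶ J ≈ 1.491×10⁻¹⁶ J.
v_f = √(2·1.491×10⁻¹⁶/4.983×10⁻²⁷) ≈ 2.45×10⁵ m/s.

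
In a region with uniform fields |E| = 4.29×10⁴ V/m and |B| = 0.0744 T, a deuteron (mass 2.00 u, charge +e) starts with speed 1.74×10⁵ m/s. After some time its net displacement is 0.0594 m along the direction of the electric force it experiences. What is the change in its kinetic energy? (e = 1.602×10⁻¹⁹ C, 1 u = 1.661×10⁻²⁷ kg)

ΔKE ≈ 4.08×10⁻¹⁶ J

The magnetic force is always ⟂ v and does no work; only the electric force changes KE.
ΔKE = F_E · d = |q|E d = (1.602×10⁻¹⁹)(4.29×10⁴)(0.0594) ≈ 4.08×10⁻¹⁶ J.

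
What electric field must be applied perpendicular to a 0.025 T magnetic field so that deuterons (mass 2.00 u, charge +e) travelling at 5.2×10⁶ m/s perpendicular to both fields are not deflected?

E = 1.3×10⁵ V/m

For straight-line motion qE = qvB, so E = vB.
E = 5.2×10⁶ × 0.025 = 1.3×10⁵ V/m.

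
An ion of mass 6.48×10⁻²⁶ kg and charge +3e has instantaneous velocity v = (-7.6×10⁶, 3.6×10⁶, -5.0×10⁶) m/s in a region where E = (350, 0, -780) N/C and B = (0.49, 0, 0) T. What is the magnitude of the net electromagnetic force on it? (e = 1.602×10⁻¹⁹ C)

|F| ≈ 1.45×10⁻¹² N

v×B = (0, -2.45×10⁶, -1.76×10⁶) N/C.
E + v×B = (350, -2.45×10⁶, -1.76×10⁶) N/C.
F = q(E + v×B) = (4.806×10⁻¹⁹ C)·(350, -2.45×10⁶, -1.76×10⁶) = (1.68×10⁻¹⁶, -1.18×10⁻¹², -8.48×10⁻¹³) N.
|F| = 1.45×10⁻¹² N.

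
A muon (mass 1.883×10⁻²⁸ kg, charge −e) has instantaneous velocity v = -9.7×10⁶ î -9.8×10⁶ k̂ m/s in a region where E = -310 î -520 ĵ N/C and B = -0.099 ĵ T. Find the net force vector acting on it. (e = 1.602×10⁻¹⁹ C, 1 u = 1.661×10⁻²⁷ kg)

F ≈ (1.55×10⁻¹³, 8.33×10⁻¹⁷, -1.54×10⁻¹³) N

v×B = (-9.70×10⁵, 0, 9.60×10⁵) N/C.
E + v×B = (-9.71×10⁵, -520, 9.60×10⁵) N/C.
F = q(E + v×B) = (−1.602×10⁻¹⁹ C)·(-9.71×10⁵, -520, 9.60×10⁵) = (1.55×10⁻¹³, 8.33×10⁻¹⁷, -1.54×10⁻¹³) N.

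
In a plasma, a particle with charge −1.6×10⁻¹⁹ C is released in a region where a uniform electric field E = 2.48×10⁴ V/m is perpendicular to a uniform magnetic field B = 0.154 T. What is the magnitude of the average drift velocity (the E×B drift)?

In crossed fields the guiding centre drifts at v_d = |E×B|/B² = E/B, independent of charge and mass.
v_d = 2.48×10⁴/0.154 = 1.61×10⁵ m/s.

v_d ≈ 1.61×10⁵ m/s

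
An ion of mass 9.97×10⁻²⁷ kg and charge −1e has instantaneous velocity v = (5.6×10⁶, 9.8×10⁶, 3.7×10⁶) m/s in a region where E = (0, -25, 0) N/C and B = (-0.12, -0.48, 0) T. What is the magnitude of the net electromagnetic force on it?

|F| ≈ 3.80×10⁻¹³ N

v×B = (1.78×10⁶, -4.44×10⁵, -1.51×10⁶) N/C.
E + v×B = (1.78×10⁶, -4.44×10⁵, -1.51×10⁶) N/C.
F = q(E + v×B) = (−1.602×10⁻¹⁹ C)·(1.78×10⁶, -4.44×10⁵, -1.51×10⁶) = (-2.85×10⁻¹³, 7.11×10⁻¹⁴, 2.42×10⁻¹³) N.
|F| = 3.80×10⁻¹³ N.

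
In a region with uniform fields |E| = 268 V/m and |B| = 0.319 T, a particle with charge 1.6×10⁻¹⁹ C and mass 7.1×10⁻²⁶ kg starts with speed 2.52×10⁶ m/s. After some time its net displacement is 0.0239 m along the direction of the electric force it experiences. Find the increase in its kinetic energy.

The magnetic force is always ⟂ v and does no work; only the electric force changes KE.
ΔKE = F_E · d = |q|E d = (1.6×10⁻¹⁹)(268)(0.0239) ≈ 1.02×10⁻¹⁸ J.

ΔKE ≈ 1.02×10⁻¹⁸ J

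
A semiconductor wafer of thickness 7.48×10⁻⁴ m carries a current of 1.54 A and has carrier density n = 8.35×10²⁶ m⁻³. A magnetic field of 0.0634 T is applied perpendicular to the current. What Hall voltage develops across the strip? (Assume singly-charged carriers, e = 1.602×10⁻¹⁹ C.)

V_H = IB/(n e t).
V_H = (1.54)(0.0634)/((8.35×10²⁶)(1.602×10⁻¹⁹)(7.48×10⁻⁴)) ≈ 9.76×10⁻⁷ V.

V_H ≈ 9.76×10⁻⁷ V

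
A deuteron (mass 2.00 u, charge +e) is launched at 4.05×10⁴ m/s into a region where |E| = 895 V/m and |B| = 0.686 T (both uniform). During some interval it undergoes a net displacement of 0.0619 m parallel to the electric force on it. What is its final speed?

B does no work; ΔKE = |q|E d.
½mv_f² = ½mv₀² + |q|Ed = ½(3.322×10⁻²⁷)(4.05×10⁴)² + (1.602×10⁻¹⁹)(895)(0.0619) ≈ 2.724×10⁻¹⁸ J + 8.875×10⁻¹⁸ J ≈ 1.160×10⁻¹⁷ J.
v_f = √(2·1.160×10⁻¹⁷/3.322×10⁻²⁷) ≈ 8.36×10⁴ m/s.

v_f ≈ 8.36×10⁴ m/s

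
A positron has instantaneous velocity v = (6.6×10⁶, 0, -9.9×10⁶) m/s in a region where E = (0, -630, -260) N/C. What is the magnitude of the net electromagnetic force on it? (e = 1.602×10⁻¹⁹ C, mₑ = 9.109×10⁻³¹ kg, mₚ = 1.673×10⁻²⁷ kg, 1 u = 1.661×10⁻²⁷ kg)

|F| ≈ 1.09×10⁻¹⁶ N

Only an electric field acts, so F = qE = (1.602×10⁻¹⁹ C)·(0, -630, -260) = (0, -1.01×10⁻¹⁶, -4.17×10⁻¹⁷) N.
|F| = 1.09×10⁻¹⁶ N.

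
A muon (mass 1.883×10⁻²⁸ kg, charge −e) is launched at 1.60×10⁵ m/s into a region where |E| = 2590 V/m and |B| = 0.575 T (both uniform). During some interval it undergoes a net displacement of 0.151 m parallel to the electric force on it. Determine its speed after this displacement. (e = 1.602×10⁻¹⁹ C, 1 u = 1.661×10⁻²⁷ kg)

v_f ≈ 8.31×10⁵ m/s

B does no work; ΔKE = |q|E d.
½mv_f² = ½mv₀² + |q|Ed = ½(1.883×10⁻²⁸)(1.60×10⁵)² + (1.602×10⁻¹⁹)(2590)(0.151) ≈ 2.410×10⁻¹⁸ J + 6.265×10⁻¹⁷ J ≈ 6.506×10⁻¹⁷ J.
v_f = √(2·6.506×10⁻¹⁷/1.883×10⁻²⁸) ≈ 8.31×10⁵ m/s.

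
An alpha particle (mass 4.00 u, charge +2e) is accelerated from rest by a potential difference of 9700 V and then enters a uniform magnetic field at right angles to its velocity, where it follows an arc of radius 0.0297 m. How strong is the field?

v = √(2|q|V/m) = √(2·3.204×10⁻¹⁹·9700/6.644×10⁻²⁷) ≈ 9.672×10⁵ m/s.
B = mv/(|q|r) = (6.644×10⁻²⁷)(9.672×10⁵)/((3.204×10⁻¹⁹)(0.0297)) ≈ 0.675 T.

B ≈ 0.675 T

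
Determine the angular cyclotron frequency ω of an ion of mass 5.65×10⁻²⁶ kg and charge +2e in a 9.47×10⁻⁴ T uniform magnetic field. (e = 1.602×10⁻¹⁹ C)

ω ≈ 5370 rad/s

ω = |q|B/m.
ω = (3.204×10⁻¹⁹)(9.47×10⁻⁴)/5.65×10⁻²⁶ ≈ 5370 rad/s.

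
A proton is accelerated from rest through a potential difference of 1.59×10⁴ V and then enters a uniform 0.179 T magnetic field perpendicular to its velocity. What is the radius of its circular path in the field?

r ≈ 0.102 m

Acceleration: |q|V = ½mv² ⇒ v = √(2|q|V/m) = √(2·1.602×10⁻¹⁹·1.59×10⁴/1.673×10⁻²⁷) ≈ 1.745×10⁶ m/s.
In the field: r = mv/(|q|B) = (1.673×10⁻²⁷)(1.745×10⁶)/((1.602×10⁻¹⁹)(0.179)) ≈ 0.102 m.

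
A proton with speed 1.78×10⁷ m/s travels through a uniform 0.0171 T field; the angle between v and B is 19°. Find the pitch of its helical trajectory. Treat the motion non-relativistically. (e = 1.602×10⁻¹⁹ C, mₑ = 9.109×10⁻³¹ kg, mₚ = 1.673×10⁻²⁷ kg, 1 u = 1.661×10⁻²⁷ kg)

p ≈ 64.6 m

v∥ = v cosθ = 1.78×10⁷·cos19° ≈ 1.683×10⁷ m/s.
T = 2πm/(|q|B) = 2π(1.673×10⁻²⁷)/((1.602×10⁻¹⁹)(0.0171)) ≈ 3.837×10⁻⁶ s.
pitch = v∥ T = (1.683×10⁷)(3.837×10⁻⁶) ≈ 64.6 m.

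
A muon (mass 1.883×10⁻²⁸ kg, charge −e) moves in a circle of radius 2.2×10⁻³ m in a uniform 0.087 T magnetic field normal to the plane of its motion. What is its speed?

v ≈ 1.6×10⁵ m/s

From |q|vB = mv²/r, v = |q|Br/m.
v = (1.602×10⁻¹⁹)(0.087)(2.2×10⁻³)/1.883×10⁻²⁸ ≈ 1.6×10⁵ m/s.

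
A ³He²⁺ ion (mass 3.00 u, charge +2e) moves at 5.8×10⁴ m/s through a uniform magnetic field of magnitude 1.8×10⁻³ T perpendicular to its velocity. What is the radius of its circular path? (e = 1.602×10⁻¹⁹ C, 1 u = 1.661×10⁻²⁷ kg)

r ≈ 0.50 m

The magnetic force provides the centripetal force: |q|vB = mv²/r.
r = mv/(|q|B) = (4.983×10⁻²⁷)(5.8×10⁴)/((3.204×10⁻¹⁹)(1.8×10⁻³)) ≈ 0.50 m.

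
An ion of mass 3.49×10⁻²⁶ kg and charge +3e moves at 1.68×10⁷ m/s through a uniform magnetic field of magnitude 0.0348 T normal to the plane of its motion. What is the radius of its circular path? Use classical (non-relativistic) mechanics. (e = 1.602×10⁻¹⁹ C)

r ≈ 35.1 m

The magnetic force provides the centripetal force: |q|vB = mv²/r.
r = mv/(|q|B) = (3.49×10⁻²⁶)(1.68×10⁷)/((4.806×10⁻¹⁹)(0.0348)) ≈ 35.1 m.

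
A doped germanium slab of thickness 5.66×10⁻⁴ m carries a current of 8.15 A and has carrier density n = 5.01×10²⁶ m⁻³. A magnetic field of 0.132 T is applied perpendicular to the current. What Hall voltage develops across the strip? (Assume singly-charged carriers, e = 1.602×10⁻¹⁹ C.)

V_H ≈ 2.37×10⁻⁵ V

V_H = IB/(n e t).
V_H = (8.15)(0.132)/((5.01×10²⁶)(1.602×10⁻¹⁹)(5.66×10⁻⁴)) ≈ 2.37×10⁻⁵ V.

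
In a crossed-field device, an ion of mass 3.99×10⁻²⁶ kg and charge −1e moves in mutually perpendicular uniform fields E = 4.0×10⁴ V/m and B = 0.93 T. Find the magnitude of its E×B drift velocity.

In crossed fields the guiding centre drifts at v_d = |E×B|/B² = E/B, independent of charge and mass.
v_d = 4.0×10⁴/0.93 = 4.3×10⁴ m/s.

v_d ≈ 4.3×10⁴ m/s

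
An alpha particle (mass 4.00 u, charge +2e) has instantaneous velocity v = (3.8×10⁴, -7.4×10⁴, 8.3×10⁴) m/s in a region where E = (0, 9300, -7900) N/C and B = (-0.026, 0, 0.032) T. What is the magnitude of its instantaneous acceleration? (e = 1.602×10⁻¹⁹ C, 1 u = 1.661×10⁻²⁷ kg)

|a| ≈ 5.65×10¹¹ m/s²

v×B = (-2370, -3370, -1920) N/C.
E + v×B = (-2370, 5930, -9820) N/C.
F = q(E + v×B) = (3.204×10⁻¹⁹ C)·(-2370, 5930, -9820) = (-7.59×10⁻¹⁶, 1.90×10⁻¹⁵, -3.15×10⁻¹⁵) N.
|a| = |F|/m = 3.753×10⁻¹⁵/6.644×10⁻²⁷ ≈ 5.65×10¹¹ m/s².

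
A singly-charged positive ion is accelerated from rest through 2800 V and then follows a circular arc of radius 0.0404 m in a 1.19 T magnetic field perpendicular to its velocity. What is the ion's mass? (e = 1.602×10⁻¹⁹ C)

Combine |q|V = ½mv² and r = mv/(|q|B): eliminate v to get m = qB²r²/(2V).
m = (1.602×10⁻¹⁹)(1.19)²(0.0404)²/(2·2800) ≈ 6.61×10⁻²⁶ kg.

m ≈ 6.61×10⁻²⁶ kg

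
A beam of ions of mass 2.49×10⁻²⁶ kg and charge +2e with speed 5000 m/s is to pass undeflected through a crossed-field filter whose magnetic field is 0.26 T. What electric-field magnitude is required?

For straight-line motion qE = qvB, so E = vB.
E = 5000 × 0.26 = 1300 V/m.

E = 1300 V/m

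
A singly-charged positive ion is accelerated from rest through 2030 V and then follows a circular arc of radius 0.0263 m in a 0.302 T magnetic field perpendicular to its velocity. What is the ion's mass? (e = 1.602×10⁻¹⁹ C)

Combine |q|V = ½mv² and r = mv/(|q|B): eliminate v to get m = qB²r²/(2V).
m = (1.602×10⁻¹⁹)(0.302)²(0.0263)²/(2·2030) ≈ 2.49×10⁻²⁷ kg.

m ≈ 2.49×10⁻²⁷ kg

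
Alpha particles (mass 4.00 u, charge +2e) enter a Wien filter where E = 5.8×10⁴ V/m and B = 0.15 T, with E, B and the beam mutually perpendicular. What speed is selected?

v = 3.9×10⁵ m/s

For undeflected motion the electric and magnetic forces balance: qE = qvB.
v = E/B = 5.8×10⁴/0.15 = 3.9×10⁵ m/s.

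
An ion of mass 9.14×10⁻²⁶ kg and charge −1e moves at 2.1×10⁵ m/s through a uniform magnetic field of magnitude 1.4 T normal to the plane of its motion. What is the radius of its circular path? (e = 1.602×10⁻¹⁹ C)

The magnetic force provides the centripetal force: |q|vB = mv²/r.
r = mv/(|q|B) = (9.14×10⁻²⁶)(2.1×10⁵)/((1.602×10⁻¹⁹)(1.4)) ≈ 0.086 m.

r ≈ 0.086 m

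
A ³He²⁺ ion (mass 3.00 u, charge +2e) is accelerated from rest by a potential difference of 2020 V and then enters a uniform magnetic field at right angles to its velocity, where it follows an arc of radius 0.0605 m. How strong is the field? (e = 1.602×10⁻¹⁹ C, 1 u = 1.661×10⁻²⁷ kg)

B ≈ 0.131 T

v = √(2|q|V/m) = √(2·3.204×10⁻¹⁹·2020/4.983×10⁻²⁷) ≈ 5.097×10⁵ m/s.
B = mv/(|q|r) = (4.983×10⁻²⁷)(5.097×10⁵)/((3.204×10⁻¹⁹)(0.0605)) ≈ 0.131 T.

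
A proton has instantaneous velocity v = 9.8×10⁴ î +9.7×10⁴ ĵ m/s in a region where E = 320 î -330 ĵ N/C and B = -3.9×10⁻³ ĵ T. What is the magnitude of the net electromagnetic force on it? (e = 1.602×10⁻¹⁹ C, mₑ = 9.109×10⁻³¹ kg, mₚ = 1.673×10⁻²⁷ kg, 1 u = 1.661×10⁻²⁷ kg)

v×B = (0, 0, -382) N/C.
E + v×B = (320, -330, -382) N/C.
F = q(E + v×B) = (1.602×10⁻¹⁹ C)·(320, -330, -382) = (5.13×10⁻¹⁷, -5.29×10⁻¹⁷, -6.12×10⁻¹⁷) N.
|F| = 9.58×10⁻¹⁷ N.

|F| ≈ 9.58×10⁻¹⁷ N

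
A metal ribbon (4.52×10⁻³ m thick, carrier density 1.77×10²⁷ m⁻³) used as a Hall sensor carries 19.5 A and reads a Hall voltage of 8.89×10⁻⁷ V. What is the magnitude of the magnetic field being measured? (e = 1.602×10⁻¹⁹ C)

B ≈ 0.0584 T

From V_H = IB/(n e t), B = V_H n e t / I.
B = (8.89×10⁻⁷)(1.77×10²⁷)(1.602×10⁻¹⁹)(4.52×10⁻³)/19.5 ≈ 0.0584 T.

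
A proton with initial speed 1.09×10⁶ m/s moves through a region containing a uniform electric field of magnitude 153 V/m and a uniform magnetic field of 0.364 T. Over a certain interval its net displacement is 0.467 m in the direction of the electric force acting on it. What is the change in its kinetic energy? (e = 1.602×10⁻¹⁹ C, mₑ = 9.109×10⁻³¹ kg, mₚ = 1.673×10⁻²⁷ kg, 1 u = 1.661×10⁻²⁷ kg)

ΔKE ≈ 1.14×10⁻¹⁷ J

The magnetic force is always ⟂ v and does no work; only the electric force changes KE.
ΔKE = F_E · d = |q|E d = (1.602×10⁻¹⁹)(153)(0.467) ≈ 1.14×10⁻¹⁷ J.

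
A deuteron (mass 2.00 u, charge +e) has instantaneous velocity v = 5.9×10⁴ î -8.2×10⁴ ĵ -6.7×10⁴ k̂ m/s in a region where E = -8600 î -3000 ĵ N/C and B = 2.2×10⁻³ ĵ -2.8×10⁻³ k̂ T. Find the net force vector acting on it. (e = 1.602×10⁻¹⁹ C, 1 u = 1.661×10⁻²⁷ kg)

F ≈ (-1.32×10⁻¹⁵, -4.54×10⁻¹⁶, 2.08×10⁻¹⁷) N

v×B = (377, 165, 130) N/C.
E + v×B = (-8220, -2830, 130) N/C.
F = q(E + v×B) = (1.602×10⁻¹⁹ C)·(-8220, -2830, 130) = (-1.32×10⁻¹⁵, -4.54×10⁻¹⁶, 2.08×10⁻¹⁷) N.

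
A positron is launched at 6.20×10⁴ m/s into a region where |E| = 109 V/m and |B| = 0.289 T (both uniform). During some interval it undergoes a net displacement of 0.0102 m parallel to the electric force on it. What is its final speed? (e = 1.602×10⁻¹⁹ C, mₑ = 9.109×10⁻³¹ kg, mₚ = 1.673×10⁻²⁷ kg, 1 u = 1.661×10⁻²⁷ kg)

B does no work; ΔKE = |q|E d.
½mv_f² = ½mv₀² + |q|Ed = ½(9.109×10⁻³¹)(6.20×10⁴)² + (1.602×10⁻¹⁹)(109)(0.0102) ≈ 1.751×10⁻²¹ J + 1.781×10⁻¹⁹ J ≈ 1.799×10⁻¹⁹ J.
v_f = √(2·1.799×10⁻¹⁹/9.109×10⁻³¹) ≈ 6.28×10⁵ m/s.

v_f ≈ 6.28×10⁵ m/s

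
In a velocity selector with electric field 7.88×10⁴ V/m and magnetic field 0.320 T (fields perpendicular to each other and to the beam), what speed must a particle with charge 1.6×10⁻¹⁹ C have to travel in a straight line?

Zero net Lorentz force requires |qE| = |q v×B|, i.e. E = vB.
v = E/B = 7.88×10⁴/0.320 = 2.46×10⁵ m/s.

v = 2.46×10⁵ m/s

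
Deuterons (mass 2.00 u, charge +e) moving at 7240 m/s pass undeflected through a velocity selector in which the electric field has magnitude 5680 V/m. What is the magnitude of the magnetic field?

Balance of forces in the selector: qE = qvB ⇒ B = E/v.
B = 5680/7240 = 0.785 T.

B = 0.785 T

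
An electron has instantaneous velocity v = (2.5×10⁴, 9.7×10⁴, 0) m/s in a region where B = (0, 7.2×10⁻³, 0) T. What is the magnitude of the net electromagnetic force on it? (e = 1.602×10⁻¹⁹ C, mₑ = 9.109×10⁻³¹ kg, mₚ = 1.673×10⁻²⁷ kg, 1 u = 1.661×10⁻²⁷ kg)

v×B = (0, 0, 180) N/C.
F = q v×B = (−1.602×10⁻¹⁹ C)·(0, 0, 180) = (0, 0, -2.88×10⁻¹⁷) N.
|F| = 2.88×10⁻¹⁷ N.

|F| ≈ 2.88×10⁻¹⁷ N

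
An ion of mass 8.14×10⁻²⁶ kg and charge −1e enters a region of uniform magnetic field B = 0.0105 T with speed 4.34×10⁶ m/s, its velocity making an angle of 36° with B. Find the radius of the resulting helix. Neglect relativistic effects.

v⊥ = v sinθ = 4.34×10⁶·sin36° ≈ 2.551×10⁶ m/s.
r = m v⊥/(|q|B) = (8.14×10⁻²⁶)(2.551×10⁶)/((1.602×10⁻¹⁹)(0.0105)) ≈ 123 m.

r ≈ 123 m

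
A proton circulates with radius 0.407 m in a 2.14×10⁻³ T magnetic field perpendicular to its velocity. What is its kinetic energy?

KE ≈ 36.3 eV

v = |q|Br/m, then KE = ½mv² = (qBr)²/(2m).
v = (1.602×10⁻¹⁹)(2.14×10⁻³)(0.407)/1.673×10⁻²⁷ ≈ 8.340×10⁴ m/s.
KE = ½(1.673×10⁻²⁷)(8.340×10⁴)² ≈ 5.82×10⁻¹⁸ J = 36.3 eV.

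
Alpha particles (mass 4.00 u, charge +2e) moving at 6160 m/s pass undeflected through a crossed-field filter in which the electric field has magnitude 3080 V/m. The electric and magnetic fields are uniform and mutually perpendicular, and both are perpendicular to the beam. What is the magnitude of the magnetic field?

B = 0.500 T

Balance of forces in the selector: qE = qvB ⇒ B = E/v.
B = 3080/6160 = 0.500 T.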